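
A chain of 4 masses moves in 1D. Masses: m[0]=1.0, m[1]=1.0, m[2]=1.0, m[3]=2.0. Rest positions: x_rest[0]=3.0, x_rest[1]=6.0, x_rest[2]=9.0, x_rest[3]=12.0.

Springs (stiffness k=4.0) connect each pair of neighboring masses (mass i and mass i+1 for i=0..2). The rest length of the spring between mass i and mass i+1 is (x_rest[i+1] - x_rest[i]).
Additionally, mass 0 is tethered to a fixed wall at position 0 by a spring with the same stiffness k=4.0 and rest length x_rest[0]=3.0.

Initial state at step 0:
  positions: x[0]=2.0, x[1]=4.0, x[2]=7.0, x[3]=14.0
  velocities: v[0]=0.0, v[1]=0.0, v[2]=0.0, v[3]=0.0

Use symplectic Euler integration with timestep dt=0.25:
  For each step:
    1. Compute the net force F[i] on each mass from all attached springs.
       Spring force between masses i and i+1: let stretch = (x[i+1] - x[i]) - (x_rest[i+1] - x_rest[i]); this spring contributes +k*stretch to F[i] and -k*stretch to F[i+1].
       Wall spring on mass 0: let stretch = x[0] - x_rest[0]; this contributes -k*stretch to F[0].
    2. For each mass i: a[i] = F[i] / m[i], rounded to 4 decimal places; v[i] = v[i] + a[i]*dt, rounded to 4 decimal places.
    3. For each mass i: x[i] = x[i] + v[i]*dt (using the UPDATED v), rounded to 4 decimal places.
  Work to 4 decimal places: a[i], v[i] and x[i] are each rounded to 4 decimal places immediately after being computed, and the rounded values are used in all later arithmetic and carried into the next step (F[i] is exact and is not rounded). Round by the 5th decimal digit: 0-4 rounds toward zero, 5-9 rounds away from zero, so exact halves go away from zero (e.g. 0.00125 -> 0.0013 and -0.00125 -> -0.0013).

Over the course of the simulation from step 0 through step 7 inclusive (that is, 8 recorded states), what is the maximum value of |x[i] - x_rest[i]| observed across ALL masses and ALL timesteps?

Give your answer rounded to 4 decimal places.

Step 0: x=[2.0000 4.0000 7.0000 14.0000] v=[0.0000 0.0000 0.0000 0.0000]
Step 1: x=[2.0000 4.2500 8.0000 13.5000] v=[0.0000 1.0000 4.0000 -2.0000]
Step 2: x=[2.0625 4.8750 9.4375 12.6875] v=[0.2500 2.5000 5.7500 -3.2500]
Step 3: x=[2.3125 5.9375 10.5469 11.8438] v=[1.0000 4.2500 4.4375 -3.3750]
Step 4: x=[2.8906 7.2461 10.8282 11.2129] v=[2.3125 5.2344 1.1250 -2.5235]
Step 5: x=[3.8350 8.3614 10.3101 10.9089] v=[3.7774 4.4610 -2.0724 -1.2159]
Step 6: x=[4.9522 8.8322 9.4545 10.9051] v=[4.4688 1.8833 -3.4223 -0.0153]
Step 7: x=[5.8014 8.4886 8.8060 11.0950] v=[3.3966 -1.3744 -2.5940 0.7594]
Max displacement = 2.8322

Answer: 2.8322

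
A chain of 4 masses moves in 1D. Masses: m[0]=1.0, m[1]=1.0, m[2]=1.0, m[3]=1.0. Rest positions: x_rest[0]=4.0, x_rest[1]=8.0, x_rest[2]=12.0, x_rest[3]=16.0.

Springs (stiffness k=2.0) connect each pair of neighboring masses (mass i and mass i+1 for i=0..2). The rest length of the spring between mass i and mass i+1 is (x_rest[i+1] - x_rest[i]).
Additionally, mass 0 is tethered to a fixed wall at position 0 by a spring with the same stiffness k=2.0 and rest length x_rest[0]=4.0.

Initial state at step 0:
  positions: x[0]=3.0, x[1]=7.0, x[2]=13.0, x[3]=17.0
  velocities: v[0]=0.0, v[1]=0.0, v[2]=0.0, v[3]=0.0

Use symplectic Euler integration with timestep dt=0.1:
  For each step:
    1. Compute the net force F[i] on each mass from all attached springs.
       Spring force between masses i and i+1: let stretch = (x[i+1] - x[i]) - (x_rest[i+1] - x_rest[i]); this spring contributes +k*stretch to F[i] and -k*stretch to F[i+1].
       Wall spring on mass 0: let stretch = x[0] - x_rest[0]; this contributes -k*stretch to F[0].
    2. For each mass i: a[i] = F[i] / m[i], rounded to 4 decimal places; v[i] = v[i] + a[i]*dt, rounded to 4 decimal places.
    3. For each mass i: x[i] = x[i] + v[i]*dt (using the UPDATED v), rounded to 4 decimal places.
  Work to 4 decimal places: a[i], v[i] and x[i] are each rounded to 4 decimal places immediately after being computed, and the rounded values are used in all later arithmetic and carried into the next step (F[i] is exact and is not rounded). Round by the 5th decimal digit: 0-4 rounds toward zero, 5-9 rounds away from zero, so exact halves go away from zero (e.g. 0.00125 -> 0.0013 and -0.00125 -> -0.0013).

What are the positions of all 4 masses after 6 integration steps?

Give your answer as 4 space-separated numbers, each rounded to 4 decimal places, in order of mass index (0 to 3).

Step 0: x=[3.0000 7.0000 13.0000 17.0000] v=[0.0000 0.0000 0.0000 0.0000]
Step 1: x=[3.0200 7.0400 12.9600 17.0000] v=[0.2000 0.4000 -0.4000 0.0000]
Step 2: x=[3.0600 7.1180 12.8824 16.9992] v=[0.4000 0.7800 -0.7760 -0.0080]
Step 3: x=[3.1200 7.2301 12.7719 16.9961] v=[0.5996 1.1213 -1.1055 -0.0314]
Step 4: x=[3.1998 7.3709 12.6350 16.9885] v=[0.7976 1.4076 -1.3690 -0.0762]
Step 5: x=[3.2990 7.5335 12.4799 16.9738] v=[0.9919 1.6262 -1.5511 -0.1469]
Step 6: x=[3.4169 7.7104 12.3157 16.9492] v=[1.1790 1.7686 -1.6416 -0.2457]

Answer: 3.4169 7.7104 12.3157 16.9492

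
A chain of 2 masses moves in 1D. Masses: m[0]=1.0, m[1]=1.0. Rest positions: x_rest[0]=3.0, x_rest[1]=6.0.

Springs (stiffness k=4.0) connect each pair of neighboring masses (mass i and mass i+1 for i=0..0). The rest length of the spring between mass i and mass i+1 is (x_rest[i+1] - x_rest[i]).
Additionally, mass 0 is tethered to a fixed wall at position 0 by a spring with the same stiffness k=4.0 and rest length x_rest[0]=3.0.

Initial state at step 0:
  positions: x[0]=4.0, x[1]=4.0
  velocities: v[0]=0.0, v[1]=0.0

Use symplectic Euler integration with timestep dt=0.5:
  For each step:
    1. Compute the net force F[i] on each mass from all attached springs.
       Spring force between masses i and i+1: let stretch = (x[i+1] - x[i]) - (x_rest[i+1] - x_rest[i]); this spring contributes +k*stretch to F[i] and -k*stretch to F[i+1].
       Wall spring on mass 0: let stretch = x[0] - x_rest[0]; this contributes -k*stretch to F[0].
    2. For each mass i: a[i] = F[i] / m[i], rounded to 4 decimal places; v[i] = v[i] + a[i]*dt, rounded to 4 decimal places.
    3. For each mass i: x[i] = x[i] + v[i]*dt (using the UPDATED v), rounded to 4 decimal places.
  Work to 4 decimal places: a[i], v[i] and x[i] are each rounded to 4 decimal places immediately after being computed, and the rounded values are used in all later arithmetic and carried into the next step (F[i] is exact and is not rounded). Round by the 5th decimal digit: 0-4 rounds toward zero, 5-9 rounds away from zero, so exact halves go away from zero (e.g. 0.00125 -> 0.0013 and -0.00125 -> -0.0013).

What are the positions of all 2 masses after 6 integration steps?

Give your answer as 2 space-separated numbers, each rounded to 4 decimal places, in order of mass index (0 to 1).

Answer: 6.0000 5.0000

Derivation:
Step 0: x=[4.0000 4.0000] v=[0.0000 0.0000]
Step 1: x=[0.0000 7.0000] v=[-8.0000 6.0000]
Step 2: x=[3.0000 6.0000] v=[6.0000 -2.0000]
Step 3: x=[6.0000 5.0000] v=[6.0000 -2.0000]
Step 4: x=[2.0000 8.0000] v=[-8.0000 6.0000]
Step 5: x=[2.0000 8.0000] v=[0.0000 0.0000]
Step 6: x=[6.0000 5.0000] v=[8.0000 -6.0000]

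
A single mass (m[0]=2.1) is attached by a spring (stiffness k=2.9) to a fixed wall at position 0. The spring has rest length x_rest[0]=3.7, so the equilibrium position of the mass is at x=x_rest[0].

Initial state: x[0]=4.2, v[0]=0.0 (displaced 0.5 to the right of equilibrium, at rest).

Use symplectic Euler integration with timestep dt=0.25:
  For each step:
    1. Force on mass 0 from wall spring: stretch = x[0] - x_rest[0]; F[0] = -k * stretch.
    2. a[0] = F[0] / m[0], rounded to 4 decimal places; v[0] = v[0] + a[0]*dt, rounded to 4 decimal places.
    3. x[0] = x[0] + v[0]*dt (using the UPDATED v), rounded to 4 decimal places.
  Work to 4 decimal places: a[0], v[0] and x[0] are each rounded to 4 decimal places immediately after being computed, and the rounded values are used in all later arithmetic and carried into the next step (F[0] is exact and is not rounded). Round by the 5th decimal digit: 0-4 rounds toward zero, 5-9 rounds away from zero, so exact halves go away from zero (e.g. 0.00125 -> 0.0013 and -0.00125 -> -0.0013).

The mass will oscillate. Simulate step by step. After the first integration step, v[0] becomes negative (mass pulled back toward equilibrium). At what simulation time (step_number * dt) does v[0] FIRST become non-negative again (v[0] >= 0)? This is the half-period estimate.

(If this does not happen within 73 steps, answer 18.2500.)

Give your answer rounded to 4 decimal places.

Answer: 2.7500

Derivation:
Step 0: x=[4.2000] v=[0.0000]
Step 1: x=[4.1569] v=[-0.1726]
Step 2: x=[4.0743] v=[-0.3304]
Step 3: x=[3.9594] v=[-0.4596]
Step 4: x=[3.8221] v=[-0.5492]
Step 5: x=[3.6743] v=[-0.5914]
Step 6: x=[3.5287] v=[-0.5825]
Step 7: x=[3.3979] v=[-0.5234]
Step 8: x=[3.2931] v=[-0.4191]
Step 9: x=[3.2235] v=[-0.2786]
Step 10: x=[3.1950] v=[-0.1141]
Step 11: x=[3.2101] v=[0.0603]
First v>=0 after going negative at step 11, time=2.7500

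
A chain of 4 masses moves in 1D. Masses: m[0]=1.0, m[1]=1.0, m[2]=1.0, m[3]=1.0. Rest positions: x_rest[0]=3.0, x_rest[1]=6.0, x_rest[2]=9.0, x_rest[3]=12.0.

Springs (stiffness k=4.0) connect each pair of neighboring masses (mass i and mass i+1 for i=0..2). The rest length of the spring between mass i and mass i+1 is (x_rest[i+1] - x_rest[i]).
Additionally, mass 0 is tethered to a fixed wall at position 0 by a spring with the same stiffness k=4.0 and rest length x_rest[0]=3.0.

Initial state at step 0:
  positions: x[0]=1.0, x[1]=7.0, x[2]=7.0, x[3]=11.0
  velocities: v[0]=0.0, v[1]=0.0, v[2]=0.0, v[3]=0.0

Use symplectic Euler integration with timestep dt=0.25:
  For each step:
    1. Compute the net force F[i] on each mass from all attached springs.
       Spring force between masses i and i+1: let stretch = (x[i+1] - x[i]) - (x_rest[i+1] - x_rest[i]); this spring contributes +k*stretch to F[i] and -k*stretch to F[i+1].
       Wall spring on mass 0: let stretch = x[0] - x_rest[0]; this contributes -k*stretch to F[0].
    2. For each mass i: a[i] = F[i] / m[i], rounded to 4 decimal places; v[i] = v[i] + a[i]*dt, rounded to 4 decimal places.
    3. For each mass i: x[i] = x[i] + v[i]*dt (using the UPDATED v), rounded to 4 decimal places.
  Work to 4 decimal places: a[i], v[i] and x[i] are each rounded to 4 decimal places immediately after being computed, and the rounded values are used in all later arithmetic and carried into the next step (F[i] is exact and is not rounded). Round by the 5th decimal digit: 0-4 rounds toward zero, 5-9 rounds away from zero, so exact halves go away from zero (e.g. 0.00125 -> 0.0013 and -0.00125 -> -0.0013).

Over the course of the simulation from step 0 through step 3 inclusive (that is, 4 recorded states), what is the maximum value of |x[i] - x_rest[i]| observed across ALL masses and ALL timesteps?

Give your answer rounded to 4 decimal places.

Step 0: x=[1.0000 7.0000 7.0000 11.0000] v=[0.0000 0.0000 0.0000 0.0000]
Step 1: x=[2.2500 5.5000 8.0000 10.7500] v=[5.0000 -6.0000 4.0000 -1.0000]
Step 2: x=[3.7500 3.8125 9.0625 10.5625] v=[6.0000 -6.7500 4.2500 -0.7500]
Step 3: x=[4.3281 3.4219 9.1875 10.7500] v=[2.3125 -1.5625 0.5000 0.7500]
Max displacement = 2.5781

Answer: 2.5781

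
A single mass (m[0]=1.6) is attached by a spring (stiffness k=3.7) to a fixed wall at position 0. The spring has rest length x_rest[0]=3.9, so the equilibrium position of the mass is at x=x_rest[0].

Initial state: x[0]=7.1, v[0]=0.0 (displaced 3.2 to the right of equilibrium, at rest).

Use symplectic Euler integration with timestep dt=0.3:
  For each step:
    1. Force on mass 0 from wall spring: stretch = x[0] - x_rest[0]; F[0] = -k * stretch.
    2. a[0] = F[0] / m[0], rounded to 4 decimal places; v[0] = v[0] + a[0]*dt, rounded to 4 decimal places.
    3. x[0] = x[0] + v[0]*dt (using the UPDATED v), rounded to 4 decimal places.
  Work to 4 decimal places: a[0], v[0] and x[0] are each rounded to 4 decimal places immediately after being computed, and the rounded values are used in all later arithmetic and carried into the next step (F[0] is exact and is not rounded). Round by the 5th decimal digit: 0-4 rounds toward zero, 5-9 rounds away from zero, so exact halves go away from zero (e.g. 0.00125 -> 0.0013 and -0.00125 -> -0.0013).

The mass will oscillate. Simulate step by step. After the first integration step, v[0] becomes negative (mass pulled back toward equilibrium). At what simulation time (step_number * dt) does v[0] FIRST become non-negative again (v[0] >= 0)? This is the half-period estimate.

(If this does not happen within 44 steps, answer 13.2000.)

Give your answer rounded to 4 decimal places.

Answer: 2.1000

Derivation:
Step 0: x=[7.1000] v=[0.0000]
Step 1: x=[6.4340] v=[-2.2200]
Step 2: x=[5.2406] v=[-3.9780]
Step 3: x=[3.7682] v=[-4.9080]
Step 4: x=[2.3232] v=[-4.8166]
Step 5: x=[1.2064] v=[-3.7227]
Step 6: x=[0.6502] v=[-1.8540]
Step 7: x=[0.7704] v=[0.4006]
First v>=0 after going negative at step 7, time=2.1000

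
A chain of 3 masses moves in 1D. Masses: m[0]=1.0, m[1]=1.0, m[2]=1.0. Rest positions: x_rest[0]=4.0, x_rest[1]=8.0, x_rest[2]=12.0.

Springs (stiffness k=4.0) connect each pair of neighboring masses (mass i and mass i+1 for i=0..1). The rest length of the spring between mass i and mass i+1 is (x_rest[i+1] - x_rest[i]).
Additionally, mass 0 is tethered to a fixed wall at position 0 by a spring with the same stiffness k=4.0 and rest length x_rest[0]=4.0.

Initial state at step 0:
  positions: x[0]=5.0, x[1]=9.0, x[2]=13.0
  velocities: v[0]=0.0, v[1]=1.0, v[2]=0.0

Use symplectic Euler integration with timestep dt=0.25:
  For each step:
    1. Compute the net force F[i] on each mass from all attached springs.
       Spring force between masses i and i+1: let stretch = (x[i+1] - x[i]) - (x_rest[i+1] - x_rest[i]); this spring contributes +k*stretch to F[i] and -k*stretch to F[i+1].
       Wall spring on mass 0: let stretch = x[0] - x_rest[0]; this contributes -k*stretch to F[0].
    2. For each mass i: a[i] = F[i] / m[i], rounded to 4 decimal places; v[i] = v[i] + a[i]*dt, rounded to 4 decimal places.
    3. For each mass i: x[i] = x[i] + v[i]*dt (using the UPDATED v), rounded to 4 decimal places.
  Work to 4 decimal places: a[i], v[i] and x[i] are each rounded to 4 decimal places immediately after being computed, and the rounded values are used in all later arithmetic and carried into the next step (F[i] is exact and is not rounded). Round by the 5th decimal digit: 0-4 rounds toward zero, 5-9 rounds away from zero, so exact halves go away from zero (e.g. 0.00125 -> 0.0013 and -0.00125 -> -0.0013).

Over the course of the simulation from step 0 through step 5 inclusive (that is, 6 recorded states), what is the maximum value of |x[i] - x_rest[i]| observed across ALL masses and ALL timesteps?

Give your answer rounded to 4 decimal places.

Answer: 1.3125

Derivation:
Step 0: x=[5.0000 9.0000 13.0000] v=[0.0000 1.0000 0.0000]
Step 1: x=[4.7500 9.2500 13.0000] v=[-1.0000 1.0000 0.0000]
Step 2: x=[4.4375 9.3125 13.0625] v=[-1.2500 0.2500 0.2500]
Step 3: x=[4.2344 9.0938 13.1875] v=[-0.8125 -0.8750 0.5000]
Step 4: x=[4.1875 8.6836 13.2891] v=[-0.1875 -1.6407 0.4063]
Step 5: x=[4.2178 8.3008 13.2393] v=[0.1211 -1.5313 -0.1992]
Max displacement = 1.3125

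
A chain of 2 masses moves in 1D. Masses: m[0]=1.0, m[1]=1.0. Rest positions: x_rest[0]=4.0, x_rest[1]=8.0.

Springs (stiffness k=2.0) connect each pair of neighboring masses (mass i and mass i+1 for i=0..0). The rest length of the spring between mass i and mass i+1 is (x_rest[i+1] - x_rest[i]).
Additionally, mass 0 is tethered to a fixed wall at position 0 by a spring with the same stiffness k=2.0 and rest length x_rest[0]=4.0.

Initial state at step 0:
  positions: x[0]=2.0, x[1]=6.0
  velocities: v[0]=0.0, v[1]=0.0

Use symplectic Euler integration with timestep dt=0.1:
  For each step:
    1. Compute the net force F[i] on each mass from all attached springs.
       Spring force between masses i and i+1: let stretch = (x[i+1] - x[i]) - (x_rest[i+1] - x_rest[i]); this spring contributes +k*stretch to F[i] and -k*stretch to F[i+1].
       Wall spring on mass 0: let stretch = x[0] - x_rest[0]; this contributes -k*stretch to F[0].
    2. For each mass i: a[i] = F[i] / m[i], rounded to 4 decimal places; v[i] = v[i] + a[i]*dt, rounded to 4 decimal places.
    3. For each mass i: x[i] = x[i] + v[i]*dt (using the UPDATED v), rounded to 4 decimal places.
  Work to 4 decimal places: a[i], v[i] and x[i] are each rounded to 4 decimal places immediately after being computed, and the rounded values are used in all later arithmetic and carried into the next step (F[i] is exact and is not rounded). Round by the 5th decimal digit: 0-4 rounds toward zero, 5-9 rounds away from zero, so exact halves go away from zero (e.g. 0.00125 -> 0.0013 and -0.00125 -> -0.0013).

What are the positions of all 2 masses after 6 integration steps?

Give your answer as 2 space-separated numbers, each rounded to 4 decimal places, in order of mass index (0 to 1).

Answer: 2.7346 6.0521

Derivation:
Step 0: x=[2.0000 6.0000] v=[0.0000 0.0000]
Step 1: x=[2.0400 6.0000] v=[0.4000 0.0000]
Step 2: x=[2.1184 6.0008] v=[0.7840 0.0080]
Step 3: x=[2.2321 6.0040] v=[1.1368 0.0315]
Step 4: x=[2.3766 6.0117] v=[1.4448 0.0771]
Step 5: x=[2.5463 6.0267] v=[1.6965 0.1501]
Step 6: x=[2.7346 6.0521] v=[1.8833 0.2540]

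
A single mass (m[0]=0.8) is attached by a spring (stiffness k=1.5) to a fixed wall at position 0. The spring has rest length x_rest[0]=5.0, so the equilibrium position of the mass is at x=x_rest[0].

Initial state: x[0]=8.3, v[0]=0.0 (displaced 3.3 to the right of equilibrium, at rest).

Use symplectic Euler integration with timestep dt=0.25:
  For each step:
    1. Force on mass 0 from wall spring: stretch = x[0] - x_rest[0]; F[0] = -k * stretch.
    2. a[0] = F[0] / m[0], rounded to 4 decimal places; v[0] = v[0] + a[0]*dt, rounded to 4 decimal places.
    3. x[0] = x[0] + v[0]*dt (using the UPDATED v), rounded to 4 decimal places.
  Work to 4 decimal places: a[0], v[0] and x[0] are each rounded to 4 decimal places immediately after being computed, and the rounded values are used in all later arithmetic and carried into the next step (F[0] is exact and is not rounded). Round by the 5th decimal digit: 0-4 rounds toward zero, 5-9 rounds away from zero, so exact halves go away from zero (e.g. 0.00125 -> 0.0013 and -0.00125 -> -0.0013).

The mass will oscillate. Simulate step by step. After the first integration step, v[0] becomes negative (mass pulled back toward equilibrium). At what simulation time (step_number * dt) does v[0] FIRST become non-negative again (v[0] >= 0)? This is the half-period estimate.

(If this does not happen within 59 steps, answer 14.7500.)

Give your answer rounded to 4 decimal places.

Answer: 2.5000

Derivation:
Step 0: x=[8.3000] v=[0.0000]
Step 1: x=[7.9133] v=[-1.5469]
Step 2: x=[7.1852] v=[-2.9125]
Step 3: x=[6.2010] v=[-3.9368]
Step 4: x=[5.0761] v=[-4.4998]
Step 5: x=[3.9422] v=[-4.5355]
Step 6: x=[2.9323] v=[-4.0397]
Step 7: x=[2.1647] v=[-3.0705]
Step 8: x=[1.7293] v=[-1.7415]
Step 9: x=[1.6772] v=[-0.2084]
Step 10: x=[2.0145] v=[1.3492]
First v>=0 after going negative at step 10, time=2.5000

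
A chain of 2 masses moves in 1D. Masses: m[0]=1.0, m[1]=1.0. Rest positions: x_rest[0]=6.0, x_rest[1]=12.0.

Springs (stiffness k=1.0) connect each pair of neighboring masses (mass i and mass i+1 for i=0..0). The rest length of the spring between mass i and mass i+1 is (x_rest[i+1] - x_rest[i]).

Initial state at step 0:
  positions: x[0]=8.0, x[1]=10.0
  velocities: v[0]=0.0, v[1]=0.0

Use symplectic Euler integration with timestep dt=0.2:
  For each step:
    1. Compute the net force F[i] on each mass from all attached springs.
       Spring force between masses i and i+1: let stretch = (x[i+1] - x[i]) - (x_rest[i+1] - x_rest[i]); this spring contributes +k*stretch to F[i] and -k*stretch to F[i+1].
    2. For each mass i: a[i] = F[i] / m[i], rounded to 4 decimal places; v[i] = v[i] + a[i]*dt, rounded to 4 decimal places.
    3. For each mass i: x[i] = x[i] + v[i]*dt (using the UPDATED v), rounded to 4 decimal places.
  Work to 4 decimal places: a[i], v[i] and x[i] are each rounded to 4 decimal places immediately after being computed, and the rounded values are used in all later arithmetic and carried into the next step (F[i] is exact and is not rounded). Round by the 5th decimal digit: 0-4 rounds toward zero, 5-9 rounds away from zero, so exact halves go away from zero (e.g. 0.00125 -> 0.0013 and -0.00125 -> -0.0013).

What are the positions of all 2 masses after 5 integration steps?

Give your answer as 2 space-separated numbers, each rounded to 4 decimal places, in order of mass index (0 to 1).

Step 0: x=[8.0000 10.0000] v=[0.0000 0.0000]
Step 1: x=[7.8400 10.1600] v=[-0.8000 0.8000]
Step 2: x=[7.5328 10.4672] v=[-1.5360 1.5360]
Step 3: x=[7.1030 10.8970] v=[-2.1491 2.1491]
Step 4: x=[6.5849 11.4151] v=[-2.5903 2.5903]
Step 5: x=[6.0200 11.9800] v=[-2.8243 2.8243]

Answer: 6.0200 11.9800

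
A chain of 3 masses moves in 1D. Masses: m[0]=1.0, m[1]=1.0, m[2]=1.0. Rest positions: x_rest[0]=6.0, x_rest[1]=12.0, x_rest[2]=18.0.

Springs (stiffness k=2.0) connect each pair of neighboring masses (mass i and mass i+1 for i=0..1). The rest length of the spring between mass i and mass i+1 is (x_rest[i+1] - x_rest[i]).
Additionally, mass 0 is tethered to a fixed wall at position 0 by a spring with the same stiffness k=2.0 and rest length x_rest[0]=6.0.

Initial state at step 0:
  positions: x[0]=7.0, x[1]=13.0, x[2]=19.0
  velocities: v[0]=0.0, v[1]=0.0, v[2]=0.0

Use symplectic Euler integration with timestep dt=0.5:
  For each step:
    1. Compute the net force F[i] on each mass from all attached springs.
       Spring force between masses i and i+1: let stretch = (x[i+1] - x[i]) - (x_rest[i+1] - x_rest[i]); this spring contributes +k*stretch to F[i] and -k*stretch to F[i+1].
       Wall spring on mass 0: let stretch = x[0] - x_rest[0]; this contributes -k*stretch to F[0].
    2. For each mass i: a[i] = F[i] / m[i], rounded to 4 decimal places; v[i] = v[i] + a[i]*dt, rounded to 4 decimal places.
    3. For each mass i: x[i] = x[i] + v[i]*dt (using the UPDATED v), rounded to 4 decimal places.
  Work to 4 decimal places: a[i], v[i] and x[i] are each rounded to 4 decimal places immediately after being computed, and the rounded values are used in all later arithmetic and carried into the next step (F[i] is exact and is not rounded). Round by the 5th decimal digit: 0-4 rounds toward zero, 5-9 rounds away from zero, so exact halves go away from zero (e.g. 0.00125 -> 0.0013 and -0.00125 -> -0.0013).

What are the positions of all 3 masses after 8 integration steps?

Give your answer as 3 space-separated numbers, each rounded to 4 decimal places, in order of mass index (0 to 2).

Answer: 5.6368 11.0079 16.9141

Derivation:
Step 0: x=[7.0000 13.0000 19.0000] v=[0.0000 0.0000 0.0000]
Step 1: x=[6.5000 13.0000 19.0000] v=[-1.0000 0.0000 0.0000]
Step 2: x=[6.0000 12.7500 19.0000] v=[-1.0000 -0.5000 0.0000]
Step 3: x=[5.8750 12.2500 18.8750] v=[-0.2500 -1.0000 -0.2500]
Step 4: x=[6.0000 11.8750 18.4375] v=[0.2500 -0.7500 -0.8750]
Step 5: x=[6.0625 11.8438 17.7188] v=[0.1250 -0.0625 -1.4375]
Step 6: x=[5.9844 11.8594 17.0626] v=[-0.1562 0.0312 -1.3125]
Step 7: x=[5.8516 11.5391 16.8048] v=[-0.2656 -0.6406 -0.5157]
Step 8: x=[5.6368 11.0079 16.9141] v=[-0.4297 -1.0624 0.2186]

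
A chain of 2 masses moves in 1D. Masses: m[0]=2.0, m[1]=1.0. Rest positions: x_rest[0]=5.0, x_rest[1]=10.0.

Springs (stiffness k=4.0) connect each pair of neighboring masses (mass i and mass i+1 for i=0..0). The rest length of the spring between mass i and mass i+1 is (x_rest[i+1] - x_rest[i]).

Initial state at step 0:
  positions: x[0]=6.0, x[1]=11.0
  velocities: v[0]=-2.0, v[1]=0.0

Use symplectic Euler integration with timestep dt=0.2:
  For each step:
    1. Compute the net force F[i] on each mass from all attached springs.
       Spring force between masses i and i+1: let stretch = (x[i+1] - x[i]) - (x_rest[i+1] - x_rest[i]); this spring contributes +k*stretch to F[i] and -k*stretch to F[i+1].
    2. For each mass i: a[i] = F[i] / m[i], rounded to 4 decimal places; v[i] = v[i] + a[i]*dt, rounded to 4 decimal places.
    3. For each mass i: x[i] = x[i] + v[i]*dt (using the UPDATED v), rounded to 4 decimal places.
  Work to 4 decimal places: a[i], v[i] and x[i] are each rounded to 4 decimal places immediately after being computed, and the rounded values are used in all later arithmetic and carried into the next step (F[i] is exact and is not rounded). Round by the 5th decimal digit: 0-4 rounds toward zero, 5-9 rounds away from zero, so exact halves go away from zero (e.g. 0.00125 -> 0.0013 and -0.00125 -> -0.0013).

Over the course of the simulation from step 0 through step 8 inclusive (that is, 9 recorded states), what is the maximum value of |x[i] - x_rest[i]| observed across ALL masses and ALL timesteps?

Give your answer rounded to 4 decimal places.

Answer: 1.5431

Derivation:
Step 0: x=[6.0000 11.0000] v=[-2.0000 0.0000]
Step 1: x=[5.6000 11.0000] v=[-2.0000 0.0000]
Step 2: x=[5.2320 10.9360] v=[-1.8400 -0.3200]
Step 3: x=[4.9203 10.7594] v=[-1.5584 -0.8832]
Step 4: x=[4.6757 10.4485] v=[-1.2228 -1.5545]
Step 5: x=[4.4930 10.0140] v=[-0.9137 -2.1727]
Step 6: x=[4.3519 9.4961] v=[-0.7053 -2.5895]
Step 7: x=[4.2224 8.9551] v=[-0.6476 -2.7049]
Step 8: x=[4.0715 8.4569] v=[-0.7545 -2.4911]
Max displacement = 1.5431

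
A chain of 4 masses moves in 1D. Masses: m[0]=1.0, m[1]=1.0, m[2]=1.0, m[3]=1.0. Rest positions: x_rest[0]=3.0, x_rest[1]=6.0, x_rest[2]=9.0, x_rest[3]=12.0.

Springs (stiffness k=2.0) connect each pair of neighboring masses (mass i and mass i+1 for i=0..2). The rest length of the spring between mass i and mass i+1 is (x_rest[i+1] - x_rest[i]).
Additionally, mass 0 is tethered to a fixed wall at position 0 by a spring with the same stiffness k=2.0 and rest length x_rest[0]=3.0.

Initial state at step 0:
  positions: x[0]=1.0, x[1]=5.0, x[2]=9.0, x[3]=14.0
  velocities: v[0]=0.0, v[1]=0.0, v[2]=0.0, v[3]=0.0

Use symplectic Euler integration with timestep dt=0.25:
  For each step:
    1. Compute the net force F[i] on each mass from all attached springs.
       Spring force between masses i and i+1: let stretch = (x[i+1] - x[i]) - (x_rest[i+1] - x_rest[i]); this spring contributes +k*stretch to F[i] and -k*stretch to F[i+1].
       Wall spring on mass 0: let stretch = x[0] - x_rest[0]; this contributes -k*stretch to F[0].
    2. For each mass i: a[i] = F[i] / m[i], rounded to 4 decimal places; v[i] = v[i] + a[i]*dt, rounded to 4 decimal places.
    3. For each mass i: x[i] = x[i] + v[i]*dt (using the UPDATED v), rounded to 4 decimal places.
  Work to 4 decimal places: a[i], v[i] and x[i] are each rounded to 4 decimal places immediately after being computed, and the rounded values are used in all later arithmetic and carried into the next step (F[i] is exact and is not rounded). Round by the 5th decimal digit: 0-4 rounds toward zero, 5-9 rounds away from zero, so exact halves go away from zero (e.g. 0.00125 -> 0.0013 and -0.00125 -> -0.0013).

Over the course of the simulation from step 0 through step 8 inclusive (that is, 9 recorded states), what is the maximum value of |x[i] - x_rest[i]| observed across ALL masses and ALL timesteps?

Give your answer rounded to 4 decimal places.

Step 0: x=[1.0000 5.0000 9.0000 14.0000] v=[0.0000 0.0000 0.0000 0.0000]
Step 1: x=[1.3750 5.0000 9.1250 13.7500] v=[1.5000 0.0000 0.5000 -1.0000]
Step 2: x=[2.0313 5.0625 9.3125 13.2969] v=[2.6250 0.2500 0.7500 -1.8125]
Step 3: x=[2.8126 5.2774 9.4668 12.7207] v=[3.1250 0.8594 0.6172 -2.3047]
Step 4: x=[3.5504 5.7078 9.5042 12.1128] v=[2.9511 1.7217 0.1495 -2.4317]
Step 5: x=[4.1141 6.3431 9.3931 11.5538] v=[2.2546 2.5412 -0.4444 -2.2360]
Step 6: x=[4.4421 7.0810 9.1708 11.0997] v=[1.3121 2.9517 -0.8891 -1.8164]
Step 7: x=[4.5447 7.7503 8.9284 10.7795] v=[0.4105 2.6772 -0.9696 -1.2809]
Step 8: x=[4.4799 8.1662 8.7701 10.6029] v=[-0.2591 1.6635 -0.6331 -0.7065]
Max displacement = 2.1662

Answer: 2.1662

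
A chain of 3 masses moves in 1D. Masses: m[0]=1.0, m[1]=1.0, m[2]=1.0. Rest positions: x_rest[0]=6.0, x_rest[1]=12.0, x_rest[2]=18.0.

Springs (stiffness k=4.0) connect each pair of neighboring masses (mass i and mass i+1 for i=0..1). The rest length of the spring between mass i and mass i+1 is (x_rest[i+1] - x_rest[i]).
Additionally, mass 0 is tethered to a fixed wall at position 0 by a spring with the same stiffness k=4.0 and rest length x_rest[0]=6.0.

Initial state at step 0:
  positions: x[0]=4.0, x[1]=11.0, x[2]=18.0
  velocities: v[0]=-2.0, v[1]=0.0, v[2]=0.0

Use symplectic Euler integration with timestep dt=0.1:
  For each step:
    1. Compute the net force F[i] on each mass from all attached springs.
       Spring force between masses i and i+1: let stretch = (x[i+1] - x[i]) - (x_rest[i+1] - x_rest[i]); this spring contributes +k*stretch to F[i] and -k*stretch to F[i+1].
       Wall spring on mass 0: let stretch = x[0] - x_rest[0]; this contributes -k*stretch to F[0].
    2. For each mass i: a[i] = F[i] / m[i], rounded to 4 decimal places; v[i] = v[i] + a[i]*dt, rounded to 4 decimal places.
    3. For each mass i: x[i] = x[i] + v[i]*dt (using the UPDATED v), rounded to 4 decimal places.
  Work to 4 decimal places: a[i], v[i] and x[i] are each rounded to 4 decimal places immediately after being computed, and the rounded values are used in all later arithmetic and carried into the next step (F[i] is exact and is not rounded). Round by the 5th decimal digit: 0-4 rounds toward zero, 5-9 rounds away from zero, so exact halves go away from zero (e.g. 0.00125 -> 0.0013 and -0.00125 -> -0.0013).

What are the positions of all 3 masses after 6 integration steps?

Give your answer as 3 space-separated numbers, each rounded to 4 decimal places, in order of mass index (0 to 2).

Answer: 5.1958 10.9647 17.2605

Derivation:
Step 0: x=[4.0000 11.0000 18.0000] v=[-2.0000 0.0000 0.0000]
Step 1: x=[3.9200 11.0000 17.9600] v=[-0.8000 0.0000 -0.4000]
Step 2: x=[3.9664 10.9952 17.8816] v=[0.4640 -0.0480 -0.7840]
Step 3: x=[4.1353 10.9847 17.7677] v=[1.6890 -0.1050 -1.1386]
Step 4: x=[4.4128 10.9715 17.6225] v=[2.7746 -0.1316 -1.4518]
Step 5: x=[4.7761 10.9620 17.4513] v=[3.6330 -0.0947 -1.7122]
Step 6: x=[5.1958 10.9647 17.2605] v=[4.1969 0.0267 -1.9079]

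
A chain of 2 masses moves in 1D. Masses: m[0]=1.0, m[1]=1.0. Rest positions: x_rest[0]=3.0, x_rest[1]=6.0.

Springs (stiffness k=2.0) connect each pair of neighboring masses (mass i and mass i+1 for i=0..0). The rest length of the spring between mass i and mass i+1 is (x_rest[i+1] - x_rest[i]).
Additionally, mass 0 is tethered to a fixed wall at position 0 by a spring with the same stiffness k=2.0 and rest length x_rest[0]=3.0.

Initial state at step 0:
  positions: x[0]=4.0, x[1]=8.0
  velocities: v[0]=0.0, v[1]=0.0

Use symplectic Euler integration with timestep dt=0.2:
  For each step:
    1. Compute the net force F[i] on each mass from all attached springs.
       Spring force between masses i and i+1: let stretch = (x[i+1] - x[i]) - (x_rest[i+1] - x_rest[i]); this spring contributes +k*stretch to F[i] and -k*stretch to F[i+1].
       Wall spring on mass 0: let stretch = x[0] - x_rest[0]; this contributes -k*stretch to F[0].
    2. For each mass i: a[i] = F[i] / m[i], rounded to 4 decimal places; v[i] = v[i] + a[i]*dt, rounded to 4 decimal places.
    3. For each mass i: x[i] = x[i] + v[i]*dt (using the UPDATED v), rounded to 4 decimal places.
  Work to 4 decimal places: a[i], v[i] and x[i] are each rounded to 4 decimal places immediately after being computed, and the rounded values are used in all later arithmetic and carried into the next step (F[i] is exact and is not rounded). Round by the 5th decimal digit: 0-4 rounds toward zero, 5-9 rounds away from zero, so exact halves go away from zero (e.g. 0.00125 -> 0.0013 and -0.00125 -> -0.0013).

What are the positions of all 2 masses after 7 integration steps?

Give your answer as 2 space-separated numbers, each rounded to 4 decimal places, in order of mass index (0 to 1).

Step 0: x=[4.0000 8.0000] v=[0.0000 0.0000]
Step 1: x=[4.0000 7.9200] v=[0.0000 -0.4000]
Step 2: x=[3.9936 7.7664] v=[-0.0320 -0.7680]
Step 3: x=[3.9695 7.5510] v=[-0.1203 -1.0771]
Step 4: x=[3.9144 7.2891] v=[-0.2755 -1.3097]
Step 5: x=[3.8161 6.9972] v=[-0.4914 -1.4596]
Step 6: x=[3.6670 6.6908] v=[-0.7454 -1.5320]
Step 7: x=[3.4665 6.3825] v=[-1.0027 -1.5415]

Answer: 3.4665 6.3825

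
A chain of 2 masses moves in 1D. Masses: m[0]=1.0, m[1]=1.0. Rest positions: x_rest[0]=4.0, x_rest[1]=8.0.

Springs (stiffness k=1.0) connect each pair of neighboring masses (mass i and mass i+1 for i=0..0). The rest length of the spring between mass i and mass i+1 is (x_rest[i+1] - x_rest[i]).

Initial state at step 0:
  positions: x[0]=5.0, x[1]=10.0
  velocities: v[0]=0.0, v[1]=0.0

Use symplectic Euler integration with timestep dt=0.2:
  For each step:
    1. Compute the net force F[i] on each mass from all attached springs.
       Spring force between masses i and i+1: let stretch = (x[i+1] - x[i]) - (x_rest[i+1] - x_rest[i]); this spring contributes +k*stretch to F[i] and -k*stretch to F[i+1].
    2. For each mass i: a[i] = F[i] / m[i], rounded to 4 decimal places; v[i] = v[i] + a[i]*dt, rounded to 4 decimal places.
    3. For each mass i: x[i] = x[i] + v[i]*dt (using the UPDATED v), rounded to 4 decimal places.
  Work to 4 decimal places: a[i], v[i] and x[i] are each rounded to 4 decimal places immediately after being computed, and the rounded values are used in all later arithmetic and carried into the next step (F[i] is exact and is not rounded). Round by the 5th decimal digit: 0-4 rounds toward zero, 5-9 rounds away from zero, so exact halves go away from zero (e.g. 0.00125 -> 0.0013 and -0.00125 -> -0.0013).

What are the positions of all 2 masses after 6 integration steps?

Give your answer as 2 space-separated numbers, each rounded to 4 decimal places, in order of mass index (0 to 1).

Step 0: x=[5.0000 10.0000] v=[0.0000 0.0000]
Step 1: x=[5.0400 9.9600] v=[0.2000 -0.2000]
Step 2: x=[5.1168 9.8832] v=[0.3840 -0.3840]
Step 3: x=[5.2243 9.7757] v=[0.5373 -0.5373]
Step 4: x=[5.3538 9.6462] v=[0.6476 -0.6476]
Step 5: x=[5.4950 9.5050] v=[0.7061 -0.7061]
Step 6: x=[5.6366 9.3634] v=[0.7081 -0.7081]

Answer: 5.6366 9.3634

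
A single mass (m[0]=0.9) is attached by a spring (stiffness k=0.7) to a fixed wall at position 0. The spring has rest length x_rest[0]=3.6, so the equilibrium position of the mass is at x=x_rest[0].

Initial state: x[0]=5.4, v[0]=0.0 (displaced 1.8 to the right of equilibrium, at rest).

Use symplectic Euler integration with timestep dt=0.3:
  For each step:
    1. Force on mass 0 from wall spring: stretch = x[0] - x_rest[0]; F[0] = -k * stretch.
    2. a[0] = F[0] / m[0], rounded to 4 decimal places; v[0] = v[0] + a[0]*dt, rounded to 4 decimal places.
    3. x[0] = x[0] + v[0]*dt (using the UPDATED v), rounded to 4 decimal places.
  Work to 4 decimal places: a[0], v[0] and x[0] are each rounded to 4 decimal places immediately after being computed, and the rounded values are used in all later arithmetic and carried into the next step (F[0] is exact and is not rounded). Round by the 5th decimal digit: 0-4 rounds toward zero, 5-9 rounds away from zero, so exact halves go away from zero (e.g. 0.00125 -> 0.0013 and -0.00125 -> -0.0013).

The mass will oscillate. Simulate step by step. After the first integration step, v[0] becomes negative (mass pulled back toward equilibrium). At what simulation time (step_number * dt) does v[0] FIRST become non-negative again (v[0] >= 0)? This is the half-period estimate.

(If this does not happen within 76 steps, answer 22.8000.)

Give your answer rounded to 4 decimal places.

Answer: 3.6000

Derivation:
Step 0: x=[5.4000] v=[0.0000]
Step 1: x=[5.2740] v=[-0.4200]
Step 2: x=[5.0308] v=[-0.8106]
Step 3: x=[4.6875] v=[-1.1444]
Step 4: x=[4.2681] v=[-1.3981]
Step 5: x=[3.8019] v=[-1.5540]
Step 6: x=[3.3216] v=[-1.6011]
Step 7: x=[2.8607] v=[-1.5362]
Step 8: x=[2.4516] v=[-1.3637]
Step 9: x=[2.1229] v=[-1.0957]
Step 10: x=[1.8976] v=[-0.7510]
Step 11: x=[1.7915] v=[-0.3538]
Step 12: x=[1.8120] v=[0.0682]
First v>=0 after going negative at step 12, time=3.6000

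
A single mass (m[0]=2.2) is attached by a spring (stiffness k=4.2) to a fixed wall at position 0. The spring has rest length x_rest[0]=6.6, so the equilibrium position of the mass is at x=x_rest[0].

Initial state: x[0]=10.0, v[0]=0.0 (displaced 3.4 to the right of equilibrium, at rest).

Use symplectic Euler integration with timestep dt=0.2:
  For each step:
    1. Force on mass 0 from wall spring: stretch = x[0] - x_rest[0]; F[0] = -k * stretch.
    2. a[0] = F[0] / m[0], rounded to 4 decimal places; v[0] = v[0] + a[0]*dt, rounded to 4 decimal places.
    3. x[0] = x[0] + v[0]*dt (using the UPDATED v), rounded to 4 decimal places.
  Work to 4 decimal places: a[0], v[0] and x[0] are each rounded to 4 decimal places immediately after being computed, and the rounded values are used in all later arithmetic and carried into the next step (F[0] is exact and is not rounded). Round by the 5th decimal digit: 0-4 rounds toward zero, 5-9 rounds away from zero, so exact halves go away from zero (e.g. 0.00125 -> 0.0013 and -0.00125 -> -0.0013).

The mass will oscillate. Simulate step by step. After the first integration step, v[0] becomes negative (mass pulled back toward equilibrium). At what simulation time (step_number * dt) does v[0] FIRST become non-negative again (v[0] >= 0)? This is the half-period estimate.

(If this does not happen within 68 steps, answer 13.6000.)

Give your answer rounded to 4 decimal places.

Answer: 2.4000

Derivation:
Step 0: x=[10.0000] v=[0.0000]
Step 1: x=[9.7404] v=[-1.2982]
Step 2: x=[9.2409] v=[-2.4973]
Step 3: x=[8.5398] v=[-3.5056]
Step 4: x=[7.6905] v=[-4.2463]
Step 5: x=[6.7580] v=[-4.6627]
Step 6: x=[5.8134] v=[-4.7230]
Step 7: x=[4.9289] v=[-4.4227]
Step 8: x=[4.1720] v=[-3.7846]
Step 9: x=[3.6005] v=[-2.8575]
Step 10: x=[3.2581] v=[-1.7122]
Step 11: x=[3.1709] v=[-0.4362]
Step 12: x=[3.3455] v=[0.8731]
First v>=0 after going negative at step 12, time=2.4000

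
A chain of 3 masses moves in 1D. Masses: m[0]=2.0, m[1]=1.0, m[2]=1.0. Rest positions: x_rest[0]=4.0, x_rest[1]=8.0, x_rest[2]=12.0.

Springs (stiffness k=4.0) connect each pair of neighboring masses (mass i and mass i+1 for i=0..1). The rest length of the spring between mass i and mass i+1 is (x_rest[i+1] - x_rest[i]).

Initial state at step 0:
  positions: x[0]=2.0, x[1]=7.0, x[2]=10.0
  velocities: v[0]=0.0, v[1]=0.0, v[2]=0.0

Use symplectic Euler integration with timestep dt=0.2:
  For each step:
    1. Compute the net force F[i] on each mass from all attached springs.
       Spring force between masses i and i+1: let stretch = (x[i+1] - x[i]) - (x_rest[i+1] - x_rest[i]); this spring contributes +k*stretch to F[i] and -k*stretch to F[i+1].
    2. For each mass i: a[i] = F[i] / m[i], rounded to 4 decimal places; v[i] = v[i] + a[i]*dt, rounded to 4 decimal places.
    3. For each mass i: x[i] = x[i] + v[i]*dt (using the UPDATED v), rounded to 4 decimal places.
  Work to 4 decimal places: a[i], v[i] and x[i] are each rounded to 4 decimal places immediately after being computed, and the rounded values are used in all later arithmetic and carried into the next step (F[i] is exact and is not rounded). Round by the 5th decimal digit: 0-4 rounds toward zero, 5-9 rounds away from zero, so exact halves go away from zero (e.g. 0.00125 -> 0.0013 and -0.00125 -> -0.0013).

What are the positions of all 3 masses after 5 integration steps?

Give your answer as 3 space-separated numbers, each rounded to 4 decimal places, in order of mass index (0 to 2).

Step 0: x=[2.0000 7.0000 10.0000] v=[0.0000 0.0000 0.0000]
Step 1: x=[2.0800 6.6800 10.1600] v=[0.4000 -1.6000 0.8000]
Step 2: x=[2.2080 6.1808 10.4032] v=[0.6400 -2.4960 1.2160]
Step 3: x=[2.3338 5.7215 10.6108] v=[0.6291 -2.2963 1.0381]
Step 4: x=[2.4106 5.5025 10.6761] v=[0.3842 -1.0950 0.3267]
Step 5: x=[2.4148 5.6166 10.5537] v=[0.0210 0.5704 -0.6122]

Answer: 2.4148 5.6166 10.5537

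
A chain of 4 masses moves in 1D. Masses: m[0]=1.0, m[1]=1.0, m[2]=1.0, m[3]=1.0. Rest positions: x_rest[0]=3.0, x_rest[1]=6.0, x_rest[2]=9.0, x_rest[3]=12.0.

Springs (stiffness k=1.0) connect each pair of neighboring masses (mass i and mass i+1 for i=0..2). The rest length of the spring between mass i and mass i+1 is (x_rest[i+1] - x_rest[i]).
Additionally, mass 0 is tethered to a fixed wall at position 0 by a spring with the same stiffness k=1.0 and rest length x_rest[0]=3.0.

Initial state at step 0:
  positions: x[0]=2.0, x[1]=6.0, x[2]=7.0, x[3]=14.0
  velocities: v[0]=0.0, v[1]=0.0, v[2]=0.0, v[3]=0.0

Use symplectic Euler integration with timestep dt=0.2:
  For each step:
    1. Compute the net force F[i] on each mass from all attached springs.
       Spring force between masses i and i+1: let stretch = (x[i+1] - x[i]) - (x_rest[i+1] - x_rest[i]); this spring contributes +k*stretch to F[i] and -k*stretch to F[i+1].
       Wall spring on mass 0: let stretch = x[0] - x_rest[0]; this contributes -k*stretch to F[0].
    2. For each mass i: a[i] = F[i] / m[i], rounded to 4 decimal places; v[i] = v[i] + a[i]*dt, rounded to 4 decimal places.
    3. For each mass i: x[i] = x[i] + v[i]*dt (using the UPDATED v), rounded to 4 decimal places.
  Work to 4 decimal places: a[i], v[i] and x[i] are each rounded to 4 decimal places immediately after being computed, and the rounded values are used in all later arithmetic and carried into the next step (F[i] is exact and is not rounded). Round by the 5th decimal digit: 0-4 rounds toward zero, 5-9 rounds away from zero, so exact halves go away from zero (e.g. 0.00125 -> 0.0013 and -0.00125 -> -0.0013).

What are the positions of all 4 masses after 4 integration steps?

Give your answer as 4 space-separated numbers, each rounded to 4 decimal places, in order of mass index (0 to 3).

Step 0: x=[2.0000 6.0000 7.0000 14.0000] v=[0.0000 0.0000 0.0000 0.0000]
Step 1: x=[2.0800 5.8800 7.2400 13.8400] v=[0.4000 -0.6000 1.2000 -0.8000]
Step 2: x=[2.2288 5.6624 7.6896 13.5360] v=[0.7440 -1.0880 2.2480 -1.5200]
Step 3: x=[2.4258 5.3885 8.2920 13.1181] v=[0.9850 -1.3693 3.0118 -2.0893]
Step 4: x=[2.6443 5.1123 8.9713 12.6272] v=[1.0924 -1.3811 3.3963 -2.4545]

Answer: 2.6443 5.1123 8.9713 12.6272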